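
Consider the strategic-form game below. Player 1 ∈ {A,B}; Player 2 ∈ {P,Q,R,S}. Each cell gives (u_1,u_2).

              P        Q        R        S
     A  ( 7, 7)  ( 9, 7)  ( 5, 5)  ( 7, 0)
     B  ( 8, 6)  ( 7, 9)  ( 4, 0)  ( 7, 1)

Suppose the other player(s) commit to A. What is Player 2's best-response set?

BR_2 = {P,Q}

u_2(P vs A) = 7
u_2(Q vs A) = 7
u_2(R vs A) = 5
u_2(S vs A) = 0
max payoff 7 at {P,Q}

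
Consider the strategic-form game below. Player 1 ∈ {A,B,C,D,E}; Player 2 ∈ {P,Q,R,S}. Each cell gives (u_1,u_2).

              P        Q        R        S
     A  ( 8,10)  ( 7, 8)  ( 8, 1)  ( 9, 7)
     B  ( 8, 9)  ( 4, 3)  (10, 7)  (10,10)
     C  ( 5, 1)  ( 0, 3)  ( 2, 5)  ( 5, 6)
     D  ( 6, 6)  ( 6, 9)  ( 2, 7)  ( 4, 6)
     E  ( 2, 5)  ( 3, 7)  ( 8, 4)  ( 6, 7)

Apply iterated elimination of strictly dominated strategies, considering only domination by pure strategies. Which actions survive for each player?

Remaining: P1:{A,B} P2:{P,S}

P1 drop C (A beats it: P:8>5 Q:7>0 R:8>2 S:9>5)
P1 drop D (A beats it: P:8>6 Q:7>6 R:8>2 S:9>4)
P1 drop E (B beats it: P:8>2 Q:4>3 R:10>8 S:10>6)
P2 drop Q (P beats it: A:10>8 B:9>3)
P2 drop R (P beats it: A:10>1 B:9>7)
P1→{A,B} P2→{P,S}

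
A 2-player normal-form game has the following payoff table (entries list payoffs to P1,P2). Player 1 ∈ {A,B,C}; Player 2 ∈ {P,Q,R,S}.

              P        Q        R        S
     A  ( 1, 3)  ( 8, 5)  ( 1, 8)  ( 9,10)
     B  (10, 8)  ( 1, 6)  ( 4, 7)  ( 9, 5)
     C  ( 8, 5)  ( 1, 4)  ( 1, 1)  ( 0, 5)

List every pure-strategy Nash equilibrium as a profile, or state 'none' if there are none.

Nash profiles: (A,S), (B,P)

(A,P): not NE [P1→B gives 10>1; P2→S gives 10>3]
(A,Q): not NE [P2→S gives 10>5]
(A,R): not NE [P1→B gives 4>1; P2→S gives 10>8]
(A,S): NE
(B,P): NE
(B,Q): not NE [P1→A gives 8>1; P2→P gives 8>6]
(B,R): not NE [P2→P gives 8>7]
(B,S): not NE [P2→P gives 8>5]
(C,P): not NE [P1→B gives 10>8]
(C,Q): not NE [P1→A gives 8>1; P2→S gives 5>4]
(C,R): not NE [P1→B gives 4>1; P2→S gives 5>1]
(C,S): not NE [P1→B gives 9>0]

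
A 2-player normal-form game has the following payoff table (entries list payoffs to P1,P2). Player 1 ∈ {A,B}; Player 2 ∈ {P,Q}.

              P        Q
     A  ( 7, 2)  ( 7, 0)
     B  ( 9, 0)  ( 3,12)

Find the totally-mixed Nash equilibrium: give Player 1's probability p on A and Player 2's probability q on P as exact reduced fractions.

p=6/7, q=2/3

P1 indiff ⇒ q·7+(1-q)·7 = q·9+(1-q)·3 ⇒ q(-2) = (1-q)(-4) ⇒ q = 2/3
P2 indiff ⇒ p·2+(1-p)·0 = p·0+(1-p)·12 ⇒ p(2) = (1-p)(12) ⇒ p = 6/7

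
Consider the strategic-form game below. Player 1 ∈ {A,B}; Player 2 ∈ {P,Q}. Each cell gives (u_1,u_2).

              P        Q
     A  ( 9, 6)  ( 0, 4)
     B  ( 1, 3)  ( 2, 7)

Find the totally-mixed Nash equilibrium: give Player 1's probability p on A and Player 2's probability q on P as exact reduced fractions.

(p,q) = (2/3, 1/5)

P1 indiff ⇒ q·9+(1-q)·0 = q·1+(1-q)·2 ⇒ q(8) = (1-q)(2) ⇒ q = 1/5
P2 indiff ⇒ p·6+(1-p)·3 = p·4+(1-p)·7 ⇒ p(2) = (1-p)(4) ⇒ p = 2/3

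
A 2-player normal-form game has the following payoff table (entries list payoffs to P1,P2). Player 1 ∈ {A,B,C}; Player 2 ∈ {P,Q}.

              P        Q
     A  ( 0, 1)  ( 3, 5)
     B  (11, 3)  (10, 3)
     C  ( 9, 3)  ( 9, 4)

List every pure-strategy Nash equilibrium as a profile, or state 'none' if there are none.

(A,P): not NE [P1→B gives 11>0; P2→Q gives 5>1]
(A,Q): not NE [P1→B gives 10>3]
(B,P): NE
(B,Q): NE
(C,P): not NE [P1→B gives 11>9; P2→Q gives 4>3]
(C,Q): not NE [P1→B gives 10>9]

Nash profiles: (B,P), (B,Q)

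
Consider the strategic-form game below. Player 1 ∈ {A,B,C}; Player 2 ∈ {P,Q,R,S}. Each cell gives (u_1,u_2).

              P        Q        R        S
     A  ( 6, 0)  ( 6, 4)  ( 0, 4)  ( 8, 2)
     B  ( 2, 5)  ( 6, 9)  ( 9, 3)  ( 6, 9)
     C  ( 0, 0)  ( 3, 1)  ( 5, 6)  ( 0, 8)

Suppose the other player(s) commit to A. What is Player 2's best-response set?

BR_2 = {Q,R}

u_2(P vs A) = 0
u_2(Q vs A) = 4
u_2(R vs A) = 4
u_2(S vs A) = 2
max payoff 4 at {Q,R}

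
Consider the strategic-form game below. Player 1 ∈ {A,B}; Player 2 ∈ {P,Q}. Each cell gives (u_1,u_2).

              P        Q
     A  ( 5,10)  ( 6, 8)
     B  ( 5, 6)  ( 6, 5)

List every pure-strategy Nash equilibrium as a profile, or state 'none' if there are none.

NE set: (A,P), (B,P)

(A,P): NE
(A,Q): not NE [P2→P gives 10>8]
(B,P): NE
(B,Q): not NE [P2→P gives 6>5]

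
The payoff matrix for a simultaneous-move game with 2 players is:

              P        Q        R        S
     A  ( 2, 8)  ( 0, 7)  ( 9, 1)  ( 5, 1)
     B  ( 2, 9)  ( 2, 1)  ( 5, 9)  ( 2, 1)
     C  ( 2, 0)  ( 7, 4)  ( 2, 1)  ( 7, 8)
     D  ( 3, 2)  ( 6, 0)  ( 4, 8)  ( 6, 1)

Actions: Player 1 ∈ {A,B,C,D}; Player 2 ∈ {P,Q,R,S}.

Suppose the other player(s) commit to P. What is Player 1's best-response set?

u_1(A vs P) = 2
u_1(B vs P) = 2
u_1(C vs P) = 2
u_1(D vs P) = 3
max payoff 3 at {D}

P1 best: {D}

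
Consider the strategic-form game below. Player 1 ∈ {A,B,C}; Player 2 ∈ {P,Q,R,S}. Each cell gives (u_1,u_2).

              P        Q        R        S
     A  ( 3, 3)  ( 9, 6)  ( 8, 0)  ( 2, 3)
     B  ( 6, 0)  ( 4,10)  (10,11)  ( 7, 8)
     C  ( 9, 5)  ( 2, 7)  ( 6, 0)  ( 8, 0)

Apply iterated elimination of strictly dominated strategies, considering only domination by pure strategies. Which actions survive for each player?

Survivors P1:{A,B} P2:{Q,R}

P2 drop P (Q beats it: A:6>3 B:10>0 C:7>5)
P2 drop S (Q beats it: A:6>3 B:10>8 C:7>0)
P1 drop C (A beats it: Q:9>2 R:8>6)
P1→{A,B} P2→{Q,R}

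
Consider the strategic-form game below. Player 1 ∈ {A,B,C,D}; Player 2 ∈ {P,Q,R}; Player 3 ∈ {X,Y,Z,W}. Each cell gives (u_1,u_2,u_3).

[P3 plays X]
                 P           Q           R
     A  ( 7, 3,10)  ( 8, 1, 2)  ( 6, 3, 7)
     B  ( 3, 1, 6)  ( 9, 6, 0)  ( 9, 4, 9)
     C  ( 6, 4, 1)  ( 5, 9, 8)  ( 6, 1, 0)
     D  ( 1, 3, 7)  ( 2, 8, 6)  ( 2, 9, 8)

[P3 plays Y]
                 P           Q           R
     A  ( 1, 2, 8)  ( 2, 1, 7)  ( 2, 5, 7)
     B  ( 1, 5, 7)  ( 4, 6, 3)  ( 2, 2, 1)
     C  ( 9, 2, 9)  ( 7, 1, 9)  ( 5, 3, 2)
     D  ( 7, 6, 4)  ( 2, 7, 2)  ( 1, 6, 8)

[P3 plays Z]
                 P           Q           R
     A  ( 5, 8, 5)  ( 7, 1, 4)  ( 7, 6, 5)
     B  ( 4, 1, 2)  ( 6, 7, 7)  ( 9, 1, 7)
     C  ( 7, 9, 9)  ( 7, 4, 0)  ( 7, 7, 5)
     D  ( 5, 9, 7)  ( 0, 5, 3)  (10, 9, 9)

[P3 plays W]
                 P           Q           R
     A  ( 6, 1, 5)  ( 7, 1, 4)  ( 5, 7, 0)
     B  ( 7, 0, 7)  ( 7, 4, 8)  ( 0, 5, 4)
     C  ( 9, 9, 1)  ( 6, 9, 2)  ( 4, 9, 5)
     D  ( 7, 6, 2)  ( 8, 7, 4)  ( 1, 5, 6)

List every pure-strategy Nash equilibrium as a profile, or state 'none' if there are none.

(A,P,X): NE
(A,P,Y): not NE [P1→C gives 9>1; P2→R gives 5>2; P3→X gives 10>8]
(A,P,Z): not NE [P1→C gives 7>5; P3→X gives 10>5]
(A,P,W): not NE [P1→C gives 9>6; P2→R gives 7>1; P3→X gives 10>5]
(A,Q,X): not NE [P1→B gives 9>8; P2→R gives 3>1; P3→Y gives 7>2]
(A,Q,Y): not NE [P1→C gives 7>2; P2→R gives 5>1]
(A,Q,Z): not NE [P2→P gives 8>1; P3→Y gives 7>4]
(A,Q,W): not NE [P1→D gives 8>7; P2→R gives 7>1; P3→Y gives 7>4]
(A,R,X): not NE [P1→B gives 9>6]
(A,R,Y): not NE [P1→C gives 5>2]
(A,R,Z): not NE [P1→D gives 10>7; P2→P gives 8>6; P3→Y gives 7>5]
(A,R,W): not NE [P3→Y gives 7>0]
(B,P,X): not NE [P1→A gives 7>3; P2→Q gives 6>1; P3→W gives 7>6]
(B,P,Y): not NE [P1→C gives 9>1; P2→Q gives 6>5]
(B,P,Z): not NE [P1→C gives 7>4; P2→Q gives 7>1; P3→W gives 7>2]
(B,P,W): not NE [P1→C gives 9>7; P2→R gives 5>0]
(B,Q,X): not NE [P3→W gives 8>0]
(B,Q,Y): not NE [P1→C gives 7>4; P3→W gives 8>3]
(B,Q,Z): not NE [P1→C gives 7>6; P3→W gives 8>7]
(B,Q,W): not NE [P1→D gives 8>7; P2→R gives 5>4]
(B,R,X): not NE [P2→Q gives 6>4]
(B,R,Y): not NE [P1→C gives 5>2; P2→Q gives 6>2; P3→X gives 9>1]
(B,R,Z): not NE [P1→D gives 10>9; P2→Q gives 7>1; P3→X gives 9>7]
(B,R,W): not NE [P1→A gives 5>0; P3→X gives 9>4]
(C,P,X): not NE [P1→A gives 7>6; P2→Q gives 9>4; P3→Z gives 9>1]
(C,P,Y): not NE [P2→R gives 3>2]
(C,P,Z): NE
(C,P,W): not NE [P3→Z gives 9>1]
(C,Q,X): not NE [P1→B gives 9>5; P3→Y gives 9>8]
(C,Q,Y): not NE [P2→R gives 3>1]
(C,Q,Z): not NE [P2→P gives 9>4; P3→Y gives 9>0]
(C,Q,W): not NE [P1→D gives 8>6; P3→Y gives 9>2]
(C,R,X): not NE [P1→B gives 9>6; P2→Q gives 9>1; P3→W gives 5>0]
(C,R,Y): not NE [P3→W gives 5>2]
(C,R,Z): not NE [P1→D gives 10>7; P2→P gives 9>7]
(C,R,W): not NE [P1→A gives 5>4]
(D,P,X): not NE [P1→A gives 7>1; P2→R gives 9>3]
(D,P,Y): not NE [P1→C gives 9>7; P2→Q gives 7>6; P3→Z gives 7>4]
(D,P,Z): not NE [P1→C gives 7>5]
(D,P,W): not NE [P1→C gives 9>7; P2→Q gives 7>6; P3→Z gives 7>2]
(D,Q,X): not NE [P1→B gives 9>2; P2→R gives 9>8]
(D,Q,Y): not NE [P1→C gives 7>2; P3→X gives 6>2]
(D,Q,Z): not NE [P1→C gives 7>0; P2→R gives 9>5; P3→X gives 6>3]
(D,Q,W): not NE [P3→X gives 6>4]
(D,R,X): not NE [P1→B gives 9>2; P3→Z gives 9>8]
(D,R,Y): not NE [P1→C gives 5>1; P2→Q gives 7>6; P3→Z gives 9>8]
(D,R,Z): NE
(D,R,W): not NE [P1→A gives 5>1; P2→Q gives 7>5; P3→Z gives 9>6]

Nash profiles: (A,P,X), (C,P,Z), (D,R,Z)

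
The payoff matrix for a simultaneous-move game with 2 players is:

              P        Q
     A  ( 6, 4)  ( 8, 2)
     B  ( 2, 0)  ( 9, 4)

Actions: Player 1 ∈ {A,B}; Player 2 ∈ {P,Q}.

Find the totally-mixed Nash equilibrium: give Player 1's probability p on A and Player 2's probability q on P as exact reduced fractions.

P1 indiff ⇒ q·6+(1-q)·8 = q·2+(1-q)·9 ⇒ q(4) = (1-q)(1) ⇒ q = 1/5
P2 indiff ⇒ p·4+(1-p)·0 = p·2+(1-p)·4 ⇒ p(2) = (1-p)(4) ⇒ p = 2/3

p=2/3, q=1/5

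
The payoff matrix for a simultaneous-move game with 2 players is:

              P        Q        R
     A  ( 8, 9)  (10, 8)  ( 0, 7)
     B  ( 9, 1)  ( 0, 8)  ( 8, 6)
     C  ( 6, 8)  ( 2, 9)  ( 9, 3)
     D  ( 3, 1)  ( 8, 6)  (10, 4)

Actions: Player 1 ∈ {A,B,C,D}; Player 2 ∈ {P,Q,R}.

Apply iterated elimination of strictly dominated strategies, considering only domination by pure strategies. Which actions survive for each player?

P2 drop R (Q beats it: A:8>7 B:8>6 C:9>3 D:6>4)
P1 drop C (A beats it: P:8>6 Q:10>2)
P1 drop D (A beats it: P:8>3 Q:10>8)
P1→{A,B} P2→{P,Q}

Survivors P1:{A,B} P2:{P,Q}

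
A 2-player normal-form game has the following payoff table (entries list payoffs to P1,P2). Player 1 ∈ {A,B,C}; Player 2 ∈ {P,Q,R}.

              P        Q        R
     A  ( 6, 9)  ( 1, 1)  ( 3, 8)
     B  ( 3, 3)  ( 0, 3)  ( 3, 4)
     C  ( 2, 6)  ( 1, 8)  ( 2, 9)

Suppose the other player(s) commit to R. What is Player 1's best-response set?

u_1(A vs R) = 3
u_1(B vs R) = 3
u_1(C vs R) = 2
max payoff 3 at {A,B}

argmax u_1 = {A,B}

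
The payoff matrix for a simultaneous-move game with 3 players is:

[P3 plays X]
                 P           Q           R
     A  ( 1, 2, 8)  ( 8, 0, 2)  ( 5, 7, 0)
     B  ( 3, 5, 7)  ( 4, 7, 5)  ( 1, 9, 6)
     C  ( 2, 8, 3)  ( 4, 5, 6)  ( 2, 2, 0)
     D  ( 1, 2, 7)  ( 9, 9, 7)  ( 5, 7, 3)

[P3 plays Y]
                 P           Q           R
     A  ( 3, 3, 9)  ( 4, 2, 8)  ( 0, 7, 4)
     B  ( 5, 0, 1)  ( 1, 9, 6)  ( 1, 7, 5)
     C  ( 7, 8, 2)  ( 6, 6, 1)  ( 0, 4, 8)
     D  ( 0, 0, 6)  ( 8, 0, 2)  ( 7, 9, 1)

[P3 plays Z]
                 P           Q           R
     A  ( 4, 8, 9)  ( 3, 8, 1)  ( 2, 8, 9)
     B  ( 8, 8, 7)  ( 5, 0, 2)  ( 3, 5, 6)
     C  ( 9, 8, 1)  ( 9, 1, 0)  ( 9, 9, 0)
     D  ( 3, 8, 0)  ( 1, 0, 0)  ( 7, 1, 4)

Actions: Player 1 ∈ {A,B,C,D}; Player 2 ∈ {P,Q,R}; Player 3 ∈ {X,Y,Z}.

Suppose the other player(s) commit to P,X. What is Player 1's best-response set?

BR_1 = {B}

u_1(A vs P,X) = 1
u_1(B vs P,X) = 3
u_1(C vs P,X) = 2
u_1(D vs P,X) = 1
max payoff 3 at {B}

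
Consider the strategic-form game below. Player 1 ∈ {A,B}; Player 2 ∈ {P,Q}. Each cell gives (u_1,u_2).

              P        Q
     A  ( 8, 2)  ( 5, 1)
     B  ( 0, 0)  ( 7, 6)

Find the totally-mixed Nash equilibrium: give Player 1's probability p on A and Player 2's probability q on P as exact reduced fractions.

p=6/7, q=1/5

P1 indiff ⇒ q·8+(1-q)·5 = q·0+(1-q)·7 ⇒ q(8) = (1-q)(2) ⇒ q = 1/5
P2 indiff ⇒ p·2+(1-p)·0 = p·1+(1-p)·6 ⇒ p(1) = (1-p)(6) ⇒ p = 6/7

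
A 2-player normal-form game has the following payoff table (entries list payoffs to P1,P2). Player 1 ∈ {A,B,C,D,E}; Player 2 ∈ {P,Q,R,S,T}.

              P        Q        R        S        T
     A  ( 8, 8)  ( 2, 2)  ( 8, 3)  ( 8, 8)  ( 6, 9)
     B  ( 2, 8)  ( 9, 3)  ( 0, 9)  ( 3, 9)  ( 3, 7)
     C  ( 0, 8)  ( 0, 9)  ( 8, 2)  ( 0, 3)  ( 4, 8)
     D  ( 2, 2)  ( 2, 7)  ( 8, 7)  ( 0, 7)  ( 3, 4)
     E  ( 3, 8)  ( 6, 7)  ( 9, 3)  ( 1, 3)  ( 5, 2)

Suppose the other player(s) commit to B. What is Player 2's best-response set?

P2 best: {R,S}

u_2(P vs B) = 8
u_2(Q vs B) = 3
u_2(R vs B) = 9
u_2(S vs B) = 9
u_2(T vs B) = 7
max payoff 9 at {R,S}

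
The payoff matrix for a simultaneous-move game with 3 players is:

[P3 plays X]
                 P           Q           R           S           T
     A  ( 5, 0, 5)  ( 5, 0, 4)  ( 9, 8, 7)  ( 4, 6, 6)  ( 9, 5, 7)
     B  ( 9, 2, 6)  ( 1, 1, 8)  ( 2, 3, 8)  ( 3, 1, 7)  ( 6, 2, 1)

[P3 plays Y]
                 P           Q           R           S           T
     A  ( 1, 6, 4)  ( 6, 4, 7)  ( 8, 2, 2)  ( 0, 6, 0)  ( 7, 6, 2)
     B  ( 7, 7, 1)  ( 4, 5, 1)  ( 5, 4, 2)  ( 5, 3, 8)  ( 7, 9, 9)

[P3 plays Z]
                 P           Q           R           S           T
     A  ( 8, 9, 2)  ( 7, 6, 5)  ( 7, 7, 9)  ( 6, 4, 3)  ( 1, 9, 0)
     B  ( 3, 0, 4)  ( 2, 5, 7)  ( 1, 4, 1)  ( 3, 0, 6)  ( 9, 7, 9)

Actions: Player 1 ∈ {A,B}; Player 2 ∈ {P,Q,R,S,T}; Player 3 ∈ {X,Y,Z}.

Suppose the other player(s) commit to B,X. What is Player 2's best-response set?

u_2(P vs B,X) = 2
u_2(Q vs B,X) = 1
u_2(R vs B,X) = 3
u_2(S vs B,X) = 1
u_2(T vs B,X) = 2
max payoff 3 at {R}

P2 best: {R}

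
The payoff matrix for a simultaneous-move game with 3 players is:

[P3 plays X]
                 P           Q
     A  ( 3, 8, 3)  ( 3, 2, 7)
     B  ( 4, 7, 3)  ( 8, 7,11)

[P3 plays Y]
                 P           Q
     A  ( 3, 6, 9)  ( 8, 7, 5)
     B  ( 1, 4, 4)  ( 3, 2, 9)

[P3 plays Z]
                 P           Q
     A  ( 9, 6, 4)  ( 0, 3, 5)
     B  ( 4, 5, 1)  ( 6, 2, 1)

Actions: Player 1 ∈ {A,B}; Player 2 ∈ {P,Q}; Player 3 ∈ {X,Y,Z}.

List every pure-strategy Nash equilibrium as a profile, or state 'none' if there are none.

(A,P,X): not NE [P1→B gives 4>3; P3→Y gives 9>3]
(A,P,Y): not NE [P2→Q gives 7>6]
(A,P,Z): not NE [P3→Y gives 9>4]
(A,Q,X): not NE [P1→B gives 8>3; P2→P gives 8>2]
(A,Q,Y): not NE [P3→X gives 7>5]
(A,Q,Z): not NE [P1→B gives 6>0; P2→P gives 6>3; P3→X gives 7>5]
(B,P,X): not NE [P3→Y gives 4>3]
(B,P,Y): not NE [P1→A gives 3>1]
(B,P,Z): not NE [P1→A gives 9>4; P3→Y gives 4>1]
(B,Q,X): NE
(B,Q,Y): not NE [P1→A gives 8>3; P2→P gives 4>2; P3→X gives 11>9]
(B,Q,Z): not NE [P2→P gives 5>2; P3→X gives 11>1]

Nash profiles: (B,Q,X)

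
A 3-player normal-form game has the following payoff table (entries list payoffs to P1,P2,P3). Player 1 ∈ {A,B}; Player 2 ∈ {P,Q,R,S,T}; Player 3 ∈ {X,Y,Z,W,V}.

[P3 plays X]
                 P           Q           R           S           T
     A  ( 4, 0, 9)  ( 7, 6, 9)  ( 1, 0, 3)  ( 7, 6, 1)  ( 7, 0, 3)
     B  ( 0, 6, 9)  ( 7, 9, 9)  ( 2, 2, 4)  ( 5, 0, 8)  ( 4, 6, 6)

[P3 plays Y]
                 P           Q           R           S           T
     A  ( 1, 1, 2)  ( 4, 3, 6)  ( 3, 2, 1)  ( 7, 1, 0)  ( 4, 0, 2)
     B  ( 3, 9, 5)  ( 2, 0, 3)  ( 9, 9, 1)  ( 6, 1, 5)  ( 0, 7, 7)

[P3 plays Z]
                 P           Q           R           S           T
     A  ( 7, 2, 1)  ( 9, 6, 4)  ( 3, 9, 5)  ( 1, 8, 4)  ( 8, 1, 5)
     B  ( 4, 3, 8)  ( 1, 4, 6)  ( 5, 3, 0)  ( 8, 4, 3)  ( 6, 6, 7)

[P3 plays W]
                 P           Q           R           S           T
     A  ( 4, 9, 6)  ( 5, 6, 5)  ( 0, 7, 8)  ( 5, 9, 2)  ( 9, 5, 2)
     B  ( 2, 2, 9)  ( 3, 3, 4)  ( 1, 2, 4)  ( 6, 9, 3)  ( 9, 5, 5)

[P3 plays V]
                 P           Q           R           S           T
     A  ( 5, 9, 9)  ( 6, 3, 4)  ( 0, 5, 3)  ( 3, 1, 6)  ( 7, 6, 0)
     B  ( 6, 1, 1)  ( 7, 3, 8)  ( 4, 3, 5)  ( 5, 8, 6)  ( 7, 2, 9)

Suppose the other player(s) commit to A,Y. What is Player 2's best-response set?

argmax u_2 = {Q}

u_2(P vs A,Y) = 1
u_2(Q vs A,Y) = 3
u_2(R vs A,Y) = 2
u_2(S vs A,Y) = 1
u_2(T vs A,Y) = 0
max payoff 3 at {Q}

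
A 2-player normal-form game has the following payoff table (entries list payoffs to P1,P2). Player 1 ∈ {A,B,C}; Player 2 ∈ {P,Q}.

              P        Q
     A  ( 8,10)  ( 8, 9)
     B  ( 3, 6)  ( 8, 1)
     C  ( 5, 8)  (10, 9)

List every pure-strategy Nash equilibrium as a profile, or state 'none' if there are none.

(A,P): NE
(A,Q): not NE [P1→C gives 10>8; P2→P gives 10>9]
(B,P): not NE [P1→A gives 8>3]
(B,Q): not NE [P1→C gives 10>8; P2→P gives 6>1]
(C,P): not NE [P1→A gives 8>5; P2→Q gives 9>8]
(C,Q): NE

NE set: (A,P), (C,Q)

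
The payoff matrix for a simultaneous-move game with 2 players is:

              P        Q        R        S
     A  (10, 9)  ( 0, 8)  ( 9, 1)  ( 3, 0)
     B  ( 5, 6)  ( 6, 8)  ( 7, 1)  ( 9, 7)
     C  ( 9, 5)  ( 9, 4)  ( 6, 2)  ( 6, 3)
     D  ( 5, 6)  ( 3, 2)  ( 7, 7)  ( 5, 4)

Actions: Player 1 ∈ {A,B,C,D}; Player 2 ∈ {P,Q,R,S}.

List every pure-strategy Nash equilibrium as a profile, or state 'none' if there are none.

(A,P): NE
(A,Q): not NE [P1→C gives 9>0; P2→P gives 9>8]
(A,R): not NE [P2→P gives 9>1]
(A,S): not NE [P1→B gives 9>3; P2→P gives 9>0]
(B,P): not NE [P1→A gives 10>5; P2→Q gives 8>6]
(B,Q): not NE [P1→C gives 9>6]
(B,R): not NE [P1→A gives 9>7; P2→Q gives 8>1]
(B,S): not NE [P2→Q gives 8>7]
(C,P): not NE [P1→A gives 10>9]
(C,Q): not NE [P2→P gives 5>4]
(C,R): not NE [P1→A gives 9>6; P2→P gives 5>2]
(C,S): not NE [P1→B gives 9>6; P2→P gives 5>3]
(D,P): not NE [P1→A gives 10>5; P2→R gives 7>6]
(D,Q): not NE [P1→C gives 9>3; P2→R gives 7>2]
(D,R): not NE [P1→A gives 9>7]
(D,S): not NE [P1→B gives 9>5; P2→R gives 7>4]

PSNE = {(A,P)}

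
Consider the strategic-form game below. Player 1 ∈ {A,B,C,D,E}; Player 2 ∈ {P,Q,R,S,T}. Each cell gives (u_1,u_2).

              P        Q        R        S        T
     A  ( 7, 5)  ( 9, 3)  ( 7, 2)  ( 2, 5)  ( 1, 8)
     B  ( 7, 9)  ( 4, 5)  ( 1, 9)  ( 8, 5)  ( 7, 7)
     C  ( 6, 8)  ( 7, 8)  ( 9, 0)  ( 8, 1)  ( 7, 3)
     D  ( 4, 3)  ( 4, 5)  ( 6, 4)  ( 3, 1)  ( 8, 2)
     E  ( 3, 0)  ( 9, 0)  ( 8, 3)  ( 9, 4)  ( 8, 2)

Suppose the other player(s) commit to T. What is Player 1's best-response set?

u_1(A vs T) = 1
u_1(B vs T) = 7
u_1(C vs T) = 7
u_1(D vs T) = 8
u_1(E vs T) = 8
max payoff 8 at {D,E}

P1 best: {D,E}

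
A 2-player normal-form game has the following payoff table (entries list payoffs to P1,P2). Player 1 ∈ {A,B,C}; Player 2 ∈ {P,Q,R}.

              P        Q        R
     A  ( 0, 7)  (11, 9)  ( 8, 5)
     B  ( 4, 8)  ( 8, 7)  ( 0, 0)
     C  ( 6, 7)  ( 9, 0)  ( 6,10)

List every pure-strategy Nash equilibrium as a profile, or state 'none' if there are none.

(A,P): not NE [P1→C gives 6>0; P2→Q gives 9>7]
(A,Q): NE
(A,R): not NE [P2→Q gives 9>5]
(B,P): not NE [P1→C gives 6>4]
(B,Q): not NE [P1→A gives 11>8; P2→P gives 8>7]
(B,R): not NE [P1→A gives 8>0; P2→P gives 8>0]
(C,P): not NE [P2→R gives 10>7]
(C,Q): not NE [P1→A gives 11>9; P2→R gives 10>0]
(C,R): not NE [P1→A gives 8>6]

Nash profiles: (A,Q)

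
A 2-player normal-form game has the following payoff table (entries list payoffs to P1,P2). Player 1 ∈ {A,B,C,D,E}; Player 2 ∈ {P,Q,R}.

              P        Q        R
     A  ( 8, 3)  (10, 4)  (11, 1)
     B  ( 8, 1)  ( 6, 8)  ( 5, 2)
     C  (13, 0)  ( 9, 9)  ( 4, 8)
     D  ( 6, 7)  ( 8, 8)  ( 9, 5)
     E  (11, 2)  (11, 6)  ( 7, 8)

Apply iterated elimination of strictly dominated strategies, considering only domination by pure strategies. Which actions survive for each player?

IESDS → P1:{A,E} P2:{Q,R}

P1 drop B (E beats it: P:11>8 Q:11>6 R:7>5)
P1 drop D (A beats it: P:8>6 Q:10>8 R:11>9)
P2 drop P (Q beats it: A:4>3 C:9>0 E:6>2)
P1 drop C (A beats it: Q:10>9 R:11>4)
P1→{A,E} P2→{Q,R}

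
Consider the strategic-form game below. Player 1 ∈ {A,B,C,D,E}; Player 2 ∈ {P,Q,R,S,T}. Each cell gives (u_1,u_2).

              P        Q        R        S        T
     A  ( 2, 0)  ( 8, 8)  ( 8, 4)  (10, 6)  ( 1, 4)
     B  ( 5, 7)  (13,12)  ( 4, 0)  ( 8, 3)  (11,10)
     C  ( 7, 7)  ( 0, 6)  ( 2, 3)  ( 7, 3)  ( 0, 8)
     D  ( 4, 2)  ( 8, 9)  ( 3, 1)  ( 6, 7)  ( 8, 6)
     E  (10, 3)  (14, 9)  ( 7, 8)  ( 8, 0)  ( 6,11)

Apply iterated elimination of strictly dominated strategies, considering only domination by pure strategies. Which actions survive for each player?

Survivors P1:{B,E} P2:{Q,T}

P1 drop C (E beats it: P:10>7 Q:14>0 R:7>2 S:8>7 T:6>0)
P1 drop D (B beats it: P:5>4 Q:13>8 R:4>3 S:8>6 T:11>8)
P2 drop P (Q beats it: A:8>0 B:12>7 E:9>3)
P2 drop R (Q beats it: A:8>4 B:12>0 E:9>8)
P2 drop S (Q beats it: A:8>6 B:12>3 E:9>0)
P1 drop A (B beats it: Q:13>8 T:11>1)
P1→{B,E} P2→{Q,T}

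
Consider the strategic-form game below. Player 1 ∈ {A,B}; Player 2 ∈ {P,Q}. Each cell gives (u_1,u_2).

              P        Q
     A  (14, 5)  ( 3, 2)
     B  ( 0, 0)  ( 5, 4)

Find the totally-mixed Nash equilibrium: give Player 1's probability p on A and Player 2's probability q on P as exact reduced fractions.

P1 mixes 4/7 on A; P2 mixes 1/8 on P

P1 indiff ⇒ q·14+(1-q)·3 = q·0+(1-q)·5 ⇒ q(14) = (1-q)(2) ⇒ q = 1/8
P2 indiff ⇒ p·5+(1-p)·0 = p·2+(1-p)·4 ⇒ p(3) = (1-p)(4) ⇒ p = 4/7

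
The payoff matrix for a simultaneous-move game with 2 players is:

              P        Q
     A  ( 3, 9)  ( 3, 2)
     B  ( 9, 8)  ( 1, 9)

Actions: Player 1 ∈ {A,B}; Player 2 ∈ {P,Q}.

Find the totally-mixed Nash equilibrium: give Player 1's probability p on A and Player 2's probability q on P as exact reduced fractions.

p=1/8, q=1/4

P1 indiff ⇒ q·3+(1-q)·3 = q·9+(1-q)·1 ⇒ q(-6) = (1-q)(-2) ⇒ q = 1/4
P2 indiff ⇒ p·9+(1-p)·8 = p·2+(1-p)·9 ⇒ p(7) = (1-p)(1) ⇒ p = 1/8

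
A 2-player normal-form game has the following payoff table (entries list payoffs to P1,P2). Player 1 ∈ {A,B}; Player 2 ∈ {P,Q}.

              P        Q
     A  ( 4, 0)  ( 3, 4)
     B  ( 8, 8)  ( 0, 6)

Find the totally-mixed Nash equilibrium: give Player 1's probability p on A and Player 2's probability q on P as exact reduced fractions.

P1 indiff ⇒ q·4+(1-q)·3 = q·8+(1-q)·0 ⇒ q(-4) = (1-q)(-3) ⇒ q = 3/7
P2 indiff ⇒ p·0+(1-p)·8 = p·4+(1-p)·6 ⇒ p(-4) = (1-p)(-2) ⇒ p = 1/3

(p,q) = (1/3, 3/7)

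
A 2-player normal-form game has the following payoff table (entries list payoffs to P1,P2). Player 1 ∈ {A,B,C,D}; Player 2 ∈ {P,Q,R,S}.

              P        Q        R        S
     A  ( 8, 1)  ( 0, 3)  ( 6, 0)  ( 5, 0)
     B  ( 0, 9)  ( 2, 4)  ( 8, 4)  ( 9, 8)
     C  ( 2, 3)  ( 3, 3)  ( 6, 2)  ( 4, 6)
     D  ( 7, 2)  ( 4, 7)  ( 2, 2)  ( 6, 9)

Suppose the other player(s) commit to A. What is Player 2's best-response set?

u_2(P vs A) = 1
u_2(Q vs A) = 3
u_2(R vs A) = 0
u_2(S vs A) = 0
max payoff 3 at {Q}

argmax u_2 = {Q}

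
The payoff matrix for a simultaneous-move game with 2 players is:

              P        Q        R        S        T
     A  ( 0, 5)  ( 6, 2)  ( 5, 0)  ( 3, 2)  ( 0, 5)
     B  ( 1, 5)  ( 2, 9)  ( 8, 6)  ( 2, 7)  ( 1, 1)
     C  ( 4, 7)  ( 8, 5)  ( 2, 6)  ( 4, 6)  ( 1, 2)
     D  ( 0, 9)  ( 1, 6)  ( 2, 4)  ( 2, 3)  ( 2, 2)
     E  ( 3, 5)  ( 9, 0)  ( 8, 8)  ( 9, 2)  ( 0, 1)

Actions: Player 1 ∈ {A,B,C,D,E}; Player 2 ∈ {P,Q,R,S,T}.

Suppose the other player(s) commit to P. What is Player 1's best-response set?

P1 best: {C}

u_1(A vs P) = 0
u_1(B vs P) = 1
u_1(C vs P) = 4
u_1(D vs P) = 0
u_1(E vs P) = 3
max payoff 4 at {C}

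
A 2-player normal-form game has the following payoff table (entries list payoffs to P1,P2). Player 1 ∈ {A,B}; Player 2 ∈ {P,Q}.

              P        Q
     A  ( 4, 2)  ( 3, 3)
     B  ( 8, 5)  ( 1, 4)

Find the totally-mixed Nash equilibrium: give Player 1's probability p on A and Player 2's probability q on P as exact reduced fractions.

p=1/2, q=1/3

P1 indiff ⇒ q·4+(1-q)·3 = q·8+(1-q)·1 ⇒ q(-4) = (1-q)(-2) ⇒ q = 1/3
P2 indiff ⇒ p·2+(1-p)·5 = p·3+(1-p)·4 ⇒ p(-1) = (1-p)(-1) ⇒ p = 1/2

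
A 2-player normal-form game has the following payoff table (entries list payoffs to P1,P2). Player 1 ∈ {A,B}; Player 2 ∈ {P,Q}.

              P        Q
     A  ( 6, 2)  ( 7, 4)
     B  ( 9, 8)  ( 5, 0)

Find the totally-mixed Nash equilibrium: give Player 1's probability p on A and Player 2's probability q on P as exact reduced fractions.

P1 mixes 4/5 on A; P2 mixes 2/5 on P

P1 indiff ⇒ q·6+(1-q)·7 = q·9+(1-q)·5 ⇒ q(-3) = (1-q)(-2) ⇒ q = 2/5
P2 indiff ⇒ p·2+(1-p)·8 = p·4+(1-p)·0 ⇒ p(-2) = (1-p)(-8) ⇒ p = 4/5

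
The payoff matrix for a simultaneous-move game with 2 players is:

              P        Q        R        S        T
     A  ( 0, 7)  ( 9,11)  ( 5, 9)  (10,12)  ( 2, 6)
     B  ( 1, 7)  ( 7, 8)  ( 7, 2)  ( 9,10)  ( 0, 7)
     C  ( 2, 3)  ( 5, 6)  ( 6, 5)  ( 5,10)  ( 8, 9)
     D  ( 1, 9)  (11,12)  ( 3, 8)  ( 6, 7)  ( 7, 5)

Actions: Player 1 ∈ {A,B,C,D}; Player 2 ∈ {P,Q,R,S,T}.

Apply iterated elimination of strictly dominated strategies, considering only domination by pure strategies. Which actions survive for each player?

P2 drop P (Q beats it: A:11>7 B:8>7 C:6>3 D:12>9)
P2 drop R (Q beats it: A:11>9 B:8>2 C:6>5 D:12>8)
P1 drop B (A beats it: Q:9>7 S:10>9 T:2>0)
P2 drop T (S beats it: A:12>6 C:10>9 D:7>5)
P1 drop C (A beats it: Q:9>5 S:10>5)
P1→{A,D} P2→{Q,S}

IESDS → P1:{A,D} P2:{Q,S}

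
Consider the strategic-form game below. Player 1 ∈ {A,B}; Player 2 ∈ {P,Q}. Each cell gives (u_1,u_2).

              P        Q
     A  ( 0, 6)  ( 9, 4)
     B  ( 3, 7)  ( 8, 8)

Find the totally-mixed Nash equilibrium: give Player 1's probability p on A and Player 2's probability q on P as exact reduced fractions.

P1 indiff ⇒ q·0+(1-q)·9 = q·3+(1-q)·8 ⇒ q(-3) = (1-q)(-1) ⇒ q = 1/4
P2 indiff ⇒ p·6+(1-p)·7 = p·4+(1-p)·8 ⇒ p(2) = (1-p)(1) ⇒ p = 1/3

p=1/3, q=1/4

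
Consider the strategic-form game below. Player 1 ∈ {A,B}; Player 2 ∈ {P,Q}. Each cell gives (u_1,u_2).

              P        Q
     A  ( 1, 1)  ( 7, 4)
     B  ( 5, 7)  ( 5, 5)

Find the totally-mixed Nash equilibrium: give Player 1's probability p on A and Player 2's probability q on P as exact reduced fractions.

p=2/5, q=1/3

P1 indiff ⇒ q·1+(1-q)·7 = q·5+(1-q)·5 ⇒ q(-4) = (1-q)(-2) ⇒ q = 1/3
P2 indiff ⇒ p·1+(1-p)·7 = p·4+(1-p)·5 ⇒ p(-3) = (1-p)(-2) ⇒ p = 2/5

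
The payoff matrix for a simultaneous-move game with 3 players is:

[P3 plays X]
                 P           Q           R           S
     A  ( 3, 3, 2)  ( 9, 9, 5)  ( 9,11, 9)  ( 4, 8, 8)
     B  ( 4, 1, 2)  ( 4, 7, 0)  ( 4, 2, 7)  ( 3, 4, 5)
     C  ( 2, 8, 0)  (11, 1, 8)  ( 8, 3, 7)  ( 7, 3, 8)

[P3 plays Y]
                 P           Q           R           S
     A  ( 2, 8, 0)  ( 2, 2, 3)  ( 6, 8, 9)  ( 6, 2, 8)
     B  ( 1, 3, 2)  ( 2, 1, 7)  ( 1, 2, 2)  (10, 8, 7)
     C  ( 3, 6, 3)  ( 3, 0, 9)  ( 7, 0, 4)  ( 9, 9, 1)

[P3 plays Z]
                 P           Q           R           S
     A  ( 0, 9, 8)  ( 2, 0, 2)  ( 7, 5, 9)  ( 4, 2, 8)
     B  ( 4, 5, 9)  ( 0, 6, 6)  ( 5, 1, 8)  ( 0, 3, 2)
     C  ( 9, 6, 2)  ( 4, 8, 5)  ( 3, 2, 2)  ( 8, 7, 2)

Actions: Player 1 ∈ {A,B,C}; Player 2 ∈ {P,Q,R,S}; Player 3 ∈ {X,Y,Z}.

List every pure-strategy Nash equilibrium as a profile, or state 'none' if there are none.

PSNE = {(A,R,X), (B,S,Y)}

(A,P,X): not NE [P1→B gives 4>3; P2→R gives 11>3; P3→Z gives 8>2]
(A,P,Y): not NE [P1→C gives 3>2; P3→Z gives 8>0]
(A,P,Z): not NE [P1→C gives 9>0]
(A,Q,X): not NE [P1→C gives 11>9; P2→R gives 11>9]
(A,Q,Y): not NE [P1→C gives 3>2; P2→R gives 8>2; P3→X gives 5>3]
(A,Q,Z): not NE [P1→C gives 4>2; P2→P gives 9>0; P3→X gives 5>2]
(A,R,X): NE
(A,R,Y): not NE [P1→C gives 7>6]
(A,R,Z): not NE [P2→P gives 9>5]
(A,S,X): not NE [P1→C gives 7>4; P2→R gives 11>8]
(A,S,Y): not NE [P1→B gives 10>6; P2→R gives 8>2]
(A,S,Z): not NE [P1→C gives 8>4; P2→P gives 9>2]
(B,P,X): not NE [P2→Q gives 7>1; P3→Z gives 9>2]
(B,P,Y): not NE [P1→C gives 3>1; P2→S gives 8>3; P3→Z gives 9>2]
(B,P,Z): not NE [P1→C gives 9>4; P2→Q gives 6>5]
(B,Q,X): not NE [P1→C gives 11>4; P3→Y gives 7>0]
(B,Q,Y): not NE [P1→C gives 3>2; P2→S gives 8>1]
(B,Q,Z): not NE [P1→C gives 4>0; P3→Y gives 7>6]
(B,R,X): not NE [P1→A gives 9>4; P2→Q gives 7>2; P3→Z gives 8>7]
(B,R,Y): not NE [P1→C gives 7>1; P2→S gives 8>2; P3→Z gives 8>2]
(B,R,Z): not NE [P1→A gives 7>5; P2→Q gives 6>1]
(B,S,X): not NE [P1→C gives 7>3; P2→Q gives 7>4; P3→Y gives 7>5]
(B,S,Y): NE
(B,S,Z): not NE [P1→C gives 8>0; P2→Q gives 6>3; P3→Y gives 7>2]
(C,P,X): not NE [P1→B gives 4>2; P3→Y gives 3>0]
(C,P,Y): not NE [P2→S gives 9>6]
(C,P,Z): not NE [P2→Q gives 8>6; P3→Y gives 3>2]
(C,Q,X): not NE [P2→P gives 8>1; P3→Y gives 9>8]
(C,Q,Y): not NE [P2→S gives 9>0]
(C,Q,Z): not NE [P3→Y gives 9>5]
(C,R,X): not NE [P1→A gives 9>8; P2→P gives 8>3]
(C,R,Y): not NE [P2→S gives 9>0; P3→X gives 7>4]
(C,R,Z): not NE [P1→A gives 7>3; P2→Q gives 8>2; P3→X gives 7>2]
(C,S,X): not NE [P2→P gives 8>3]
(C,S,Y): not NE [P1→B gives 10>9; P3→X gives 8>1]
(C,S,Z): not NE [P2→Q gives 8>7; P3→X gives 8>2]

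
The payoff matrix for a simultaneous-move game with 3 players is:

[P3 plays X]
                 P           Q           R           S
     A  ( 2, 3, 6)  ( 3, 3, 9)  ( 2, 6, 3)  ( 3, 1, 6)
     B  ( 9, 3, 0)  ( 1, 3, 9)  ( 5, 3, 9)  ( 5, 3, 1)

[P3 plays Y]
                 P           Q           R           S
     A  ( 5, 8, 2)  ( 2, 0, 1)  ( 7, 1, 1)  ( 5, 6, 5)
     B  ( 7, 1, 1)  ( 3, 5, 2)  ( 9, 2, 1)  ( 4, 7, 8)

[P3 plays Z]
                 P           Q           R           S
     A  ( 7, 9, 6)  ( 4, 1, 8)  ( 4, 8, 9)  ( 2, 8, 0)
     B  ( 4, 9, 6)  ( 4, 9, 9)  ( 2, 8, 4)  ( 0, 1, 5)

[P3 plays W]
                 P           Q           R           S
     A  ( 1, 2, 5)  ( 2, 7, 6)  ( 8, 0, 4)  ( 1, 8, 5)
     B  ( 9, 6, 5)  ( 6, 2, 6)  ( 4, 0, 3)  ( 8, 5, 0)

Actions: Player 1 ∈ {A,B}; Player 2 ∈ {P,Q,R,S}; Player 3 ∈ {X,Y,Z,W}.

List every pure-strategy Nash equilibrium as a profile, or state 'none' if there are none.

PSNE = {(A,P,Z), (B,Q,Z), (B,R,X)}

(A,P,X): not NE [P1→B gives 9>2; P2→R gives 6>3]
(A,P,Y): not NE [P1→B gives 7>5; P3→Z gives 6>2]
(A,P,Z): NE
(A,P,W): not NE [P1→B gives 9>1; P2→S gives 8>2; P3→Z gives 6>5]
(A,Q,X): not NE [P2→R gives 6>3]
(A,Q,Y): not NE [P1→B gives 3>2; P2→P gives 8>0; P3→X gives 9>1]
(A,Q,Z): not NE [P2→P gives 9>1; P3→X gives 9>8]
(A,Q,W): not NE [P1→B gives 6>2; P2→S gives 8>7; P3→X gives 9>6]
(A,R,X): not NE [P1→B gives 5>2; P3→Z gives 9>3]
(A,R,Y): not NE [P1→B gives 9>7; P2→P gives 8>1; P3→Z gives 9>1]
(A,R,Z): not NE [P2→P gives 9>8]
(A,R,W): not NE [P2→S gives 8>0; P3→Z gives 9>4]
(A,S,X): not NE [P1→B gives 5>3; P2→R gives 6>1]
(A,S,Y): not NE [P2→P gives 8>6; P3→X gives 6>5]
(A,S,Z): not NE [P2→P gives 9>8; P3→X gives 6>0]
(A,S,W): not NE [P1→B gives 8>1; P3→X gives 6>5]
(B,P,X): not NE [P3→Z gives 6>0]
(B,P,Y): not NE [P2→S gives 7>1; P3→Z gives 6>1]
(B,P,Z): not NE [P1→A gives 7>4]
(B,P,W): not NE [P3→Z gives 6>5]
(B,Q,X): not NE [P1→A gives 3>1]
(B,Q,Y): not NE [P2→S gives 7>5; P3→Z gives 9>2]
(B,Q,Z): NE
(B,Q,W): not NE [P2→P gives 6>2; P3→Z gives 9>6]
(B,R,X): NE
(B,R,Y): not NE [P2→S gives 7>2; P3→X gives 9>1]
(B,R,Z): not NE [P1→A gives 4>2; P2→Q gives 9>8; P3→X gives 9>4]
(B,R,W): not NE [P1→A gives 8>4; P2→P gives 6>0; P3→X gives 9>3]
(B,S,X): not NE [P3→Y gives 8>1]
(B,S,Y): not NE [P1→A gives 5>4]
(B,S,Z): not NE [P1→A gives 2>0; P2→Q gives 9>1; P3→Y gives 8>5]
(B,S,W): not NE [P2→P gives 6>5; P3→Y gives 8>0]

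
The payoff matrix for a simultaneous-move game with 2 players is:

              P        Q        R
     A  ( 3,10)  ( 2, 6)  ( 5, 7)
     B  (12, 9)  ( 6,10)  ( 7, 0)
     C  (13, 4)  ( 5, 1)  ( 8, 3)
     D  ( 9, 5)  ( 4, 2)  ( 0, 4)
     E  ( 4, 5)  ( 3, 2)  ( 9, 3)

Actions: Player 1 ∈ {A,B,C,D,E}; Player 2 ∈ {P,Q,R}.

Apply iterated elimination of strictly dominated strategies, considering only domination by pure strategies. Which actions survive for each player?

P1 drop A (B beats it: P:12>3 Q:6>2 R:7>5)
P1 drop D (B beats it: P:12>9 Q:6>4 R:7>0)
P2 drop R (P beats it: B:9>0 C:4>3 E:5>3)
P1 drop E (B beats it: P:12>4 Q:6>3)
P1→{B,C} P2→{P,Q}

Survivors P1:{B,C} P2:{P,Q}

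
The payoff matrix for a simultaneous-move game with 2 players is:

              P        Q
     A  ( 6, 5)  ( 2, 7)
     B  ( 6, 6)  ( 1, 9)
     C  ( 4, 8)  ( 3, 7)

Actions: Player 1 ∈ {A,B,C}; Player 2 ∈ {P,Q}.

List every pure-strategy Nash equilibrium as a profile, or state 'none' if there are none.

(A,P): not NE [P2→Q gives 7>5]
(A,Q): not NE [P1→C gives 3>2]
(B,P): not NE [P2→Q gives 9>6]
(B,Q): not NE [P1→C gives 3>1]
(C,P): not NE [P1→B gives 6>4]
(C,Q): not NE [P2→P gives 8>7]

PSNE: ∅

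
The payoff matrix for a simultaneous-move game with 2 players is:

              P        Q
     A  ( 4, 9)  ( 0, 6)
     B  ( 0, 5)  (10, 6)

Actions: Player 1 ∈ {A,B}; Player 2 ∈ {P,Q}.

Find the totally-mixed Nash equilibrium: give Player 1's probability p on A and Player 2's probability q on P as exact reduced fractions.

(p,q) = (1/4, 5/7)

P1 indiff ⇒ q·4+(1-q)·0 = q·0+(1-q)·10 ⇒ q(4) = (1-q)(10) ⇒ q = 5/7
P2 indiff ⇒ p·9+(1-p)·5 = p·6+(1-p)·6 ⇒ p(3) = (1-p)(1) ⇒ p = 1/4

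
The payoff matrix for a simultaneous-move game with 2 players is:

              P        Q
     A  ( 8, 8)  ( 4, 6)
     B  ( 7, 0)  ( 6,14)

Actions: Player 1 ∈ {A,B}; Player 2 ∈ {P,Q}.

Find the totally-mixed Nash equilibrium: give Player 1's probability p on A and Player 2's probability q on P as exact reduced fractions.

P1 indiff ⇒ q·8+(1-q)·4 = q·7+(1-q)·6 ⇒ q(1) = (1-q)(2) ⇒ q = 2/3
P2 indiff ⇒ p·8+(1-p)·0 = p·6+(1-p)·14 ⇒ p(2) = (1-p)(14) ⇒ p = 7/8

(p,q) = (7/8, 2/3)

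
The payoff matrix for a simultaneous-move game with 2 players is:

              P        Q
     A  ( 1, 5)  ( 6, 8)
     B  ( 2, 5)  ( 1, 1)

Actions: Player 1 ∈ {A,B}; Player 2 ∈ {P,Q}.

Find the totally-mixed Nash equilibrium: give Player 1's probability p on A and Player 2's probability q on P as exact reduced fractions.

P1 indiff ⇒ q·1+(1-q)·6 = q·2+(1-q)·1 ⇒ q(-1) = (1-q)(-5) ⇒ q = 5/6
P2 indiff ⇒ p·5+(1-p)·5 = p·8+(1-p)·1 ⇒ p(-3) = (1-p)(-4) ⇒ p = 4/7

p=4/7, q=5/6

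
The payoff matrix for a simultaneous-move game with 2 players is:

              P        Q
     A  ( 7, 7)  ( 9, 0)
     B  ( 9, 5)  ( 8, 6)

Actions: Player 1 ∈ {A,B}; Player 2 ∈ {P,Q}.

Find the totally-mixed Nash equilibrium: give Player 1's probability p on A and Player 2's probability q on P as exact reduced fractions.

P1 indiff ⇒ q·7+(1-q)·9 = q·9+(1-q)·8 ⇒ q(-2) = (1-q)(-1) ⇒ q = 1/3
P2 indiff ⇒ p·7+(1-p)·5 = p·0+(1-p)·6 ⇒ p(7) = (1-p)(1) ⇒ p = 1/8

P1 mixes 1/8 on A; P2 mixes 1/3 on P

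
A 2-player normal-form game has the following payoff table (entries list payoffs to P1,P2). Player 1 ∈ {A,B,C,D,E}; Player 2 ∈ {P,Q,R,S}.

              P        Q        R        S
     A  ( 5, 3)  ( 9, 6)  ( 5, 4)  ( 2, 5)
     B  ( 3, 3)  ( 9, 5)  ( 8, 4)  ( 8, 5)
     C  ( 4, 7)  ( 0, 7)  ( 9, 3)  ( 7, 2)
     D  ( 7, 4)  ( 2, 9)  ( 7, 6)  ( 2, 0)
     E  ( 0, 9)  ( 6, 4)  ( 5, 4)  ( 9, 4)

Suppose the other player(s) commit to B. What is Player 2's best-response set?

u_2(P vs B) = 3
u_2(Q vs B) = 5
u_2(R vs B) = 4
u_2(S vs B) = 5
max payoff 5 at {Q,S}

BR_2 = {Q,S}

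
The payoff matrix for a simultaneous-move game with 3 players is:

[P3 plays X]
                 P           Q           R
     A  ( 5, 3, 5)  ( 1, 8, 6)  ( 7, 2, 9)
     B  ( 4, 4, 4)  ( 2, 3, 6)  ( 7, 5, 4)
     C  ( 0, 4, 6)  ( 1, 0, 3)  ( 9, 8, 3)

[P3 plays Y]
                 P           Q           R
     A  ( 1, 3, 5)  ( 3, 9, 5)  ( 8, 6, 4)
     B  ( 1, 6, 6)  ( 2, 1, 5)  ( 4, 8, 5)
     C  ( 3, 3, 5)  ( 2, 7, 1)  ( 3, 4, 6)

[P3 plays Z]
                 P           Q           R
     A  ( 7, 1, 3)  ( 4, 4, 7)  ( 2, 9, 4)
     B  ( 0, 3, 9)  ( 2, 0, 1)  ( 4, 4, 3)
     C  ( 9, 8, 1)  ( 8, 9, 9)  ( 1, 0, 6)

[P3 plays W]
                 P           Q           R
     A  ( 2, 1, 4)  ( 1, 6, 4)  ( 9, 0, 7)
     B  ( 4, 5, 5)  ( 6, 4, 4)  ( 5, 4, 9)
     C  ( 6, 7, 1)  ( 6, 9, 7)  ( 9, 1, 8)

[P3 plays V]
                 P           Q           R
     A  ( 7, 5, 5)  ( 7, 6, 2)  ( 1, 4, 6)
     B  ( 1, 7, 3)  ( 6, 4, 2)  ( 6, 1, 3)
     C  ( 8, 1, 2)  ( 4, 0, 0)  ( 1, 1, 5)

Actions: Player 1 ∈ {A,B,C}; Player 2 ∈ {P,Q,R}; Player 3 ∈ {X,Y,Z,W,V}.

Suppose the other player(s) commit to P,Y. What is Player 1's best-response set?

u_1(A vs P,Y) = 1
u_1(B vs P,Y) = 1
u_1(C vs P,Y) = 3
max payoff 3 at {C}

P1 best: {C}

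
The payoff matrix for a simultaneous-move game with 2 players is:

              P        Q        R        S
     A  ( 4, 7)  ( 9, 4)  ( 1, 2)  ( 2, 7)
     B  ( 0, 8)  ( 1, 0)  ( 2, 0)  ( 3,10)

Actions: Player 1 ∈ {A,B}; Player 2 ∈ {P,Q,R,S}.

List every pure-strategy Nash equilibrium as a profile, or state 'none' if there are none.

NE set: (A,P), (B,S)

(A,P): NE
(A,Q): not NE [P2→S gives 7>4]
(A,R): not NE [P1→B gives 2>1; P2→S gives 7>2]
(A,S): not NE [P1→B gives 3>2]
(B,P): not NE [P1→A gives 4>0; P2→S gives 10>8]
(B,Q): not NE [P1→A gives 9>1; P2→S gives 10>0]
(B,R): not NE [P2→S gives 10>0]
(B,S): NE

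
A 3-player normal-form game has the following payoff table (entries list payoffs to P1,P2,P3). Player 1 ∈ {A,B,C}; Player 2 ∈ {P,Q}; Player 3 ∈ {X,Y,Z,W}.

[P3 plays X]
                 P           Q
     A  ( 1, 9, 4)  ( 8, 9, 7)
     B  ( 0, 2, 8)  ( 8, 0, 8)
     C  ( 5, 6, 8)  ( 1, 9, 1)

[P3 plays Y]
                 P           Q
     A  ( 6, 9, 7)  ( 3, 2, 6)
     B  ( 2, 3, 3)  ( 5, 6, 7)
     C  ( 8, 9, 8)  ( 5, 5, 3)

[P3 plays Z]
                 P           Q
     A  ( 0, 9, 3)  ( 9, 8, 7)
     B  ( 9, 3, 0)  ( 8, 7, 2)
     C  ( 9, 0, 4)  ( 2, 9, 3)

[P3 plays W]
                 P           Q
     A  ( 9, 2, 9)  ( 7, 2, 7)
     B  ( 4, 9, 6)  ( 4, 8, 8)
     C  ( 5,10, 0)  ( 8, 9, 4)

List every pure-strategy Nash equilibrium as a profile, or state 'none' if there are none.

PSNE = {(A,P,W), (A,Q,X), (C,P,Y)}

(A,P,X): not NE [P1→C gives 5>1; P3→W gives 9>4]
(A,P,Y): not NE [P1→C gives 8>6; P3→W gives 9>7]
(A,P,Z): not NE [P1→C gives 9>0; P3→W gives 9>3]
(A,P,W): NE
(A,Q,X): NE
(A,Q,Y): not NE [P1→C gives 5>3; P2→P gives 9>2; P3→W gives 7>6]
(A,Q,Z): not NE [P2→P gives 9>8]
(A,Q,W): not NE [P1→C gives 8>7]
(B,P,X): not NE [P1→C gives 5>0]
(B,P,Y): not NE [P1→C gives 8>2; P2→Q gives 6>3; P3→X gives 8>3]
(B,P,Z): not NE [P2→Q gives 7>3; P3→X gives 8>0]
(B,P,W): not NE [P1→A gives 9>4; P3→X gives 8>6]
(B,Q,X): not NE [P2→P gives 2>0]
(B,Q,Y): not NE [P3→W gives 8>7]
(B,Q,Z): not NE [P1→A gives 9>8; P3→W gives 8>2]
(B,Q,W): not NE [P1→C gives 8>4; P2→P gives 9>8]
(C,P,X): not NE [P2→Q gives 9>6]
(C,P,Y): NE
(C,P,Z): not NE [P2→Q gives 9>0; P3→Y gives 8>4]
(C,P,W): not NE [P1→A gives 9>5; P3→Y gives 8>0]
(C,Q,X): not NE [P1→B gives 8>1; P3→W gives 4>1]
(C,Q,Y): not NE [P2→P gives 9>5; P3→W gives 4>3]
(C,Q,Z): not NE [P1→A gives 9>2; P3→W gives 4>3]
(C,Q,W): not NE [P2→P gives 10>9]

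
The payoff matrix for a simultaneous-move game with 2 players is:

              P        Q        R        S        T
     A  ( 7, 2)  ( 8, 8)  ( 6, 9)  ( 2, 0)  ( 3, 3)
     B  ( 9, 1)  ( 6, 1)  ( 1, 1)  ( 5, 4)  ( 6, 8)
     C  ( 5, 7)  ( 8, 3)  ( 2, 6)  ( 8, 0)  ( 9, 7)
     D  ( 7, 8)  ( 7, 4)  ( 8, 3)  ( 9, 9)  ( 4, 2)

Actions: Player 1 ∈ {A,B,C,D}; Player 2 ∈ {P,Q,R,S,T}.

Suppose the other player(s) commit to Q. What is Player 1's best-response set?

BR_1 = {A,C}

u_1(A vs Q) = 8
u_1(B vs Q) = 6
u_1(C vs Q) = 8
u_1(D vs Q) = 7
max payoff 8 at {A,C}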